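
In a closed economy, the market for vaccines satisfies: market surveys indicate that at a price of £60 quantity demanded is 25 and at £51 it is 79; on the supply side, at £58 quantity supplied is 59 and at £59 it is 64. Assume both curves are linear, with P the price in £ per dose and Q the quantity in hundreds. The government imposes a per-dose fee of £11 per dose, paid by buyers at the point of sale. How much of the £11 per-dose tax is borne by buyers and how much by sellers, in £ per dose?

Buyers bear £5 per dose; sellers bear £6 per dose.

Demand slope: (79 − 25)/(51 − 60) = -6, so Qd = 385 − 6P.
Supply slope: (64 − 59)/(59 − 58) = 5, so Qs = 5P − 231.
Before the tax: set 385 − 6P = 5P − 231 → P* = £56, Q* = 49.
With the tax collected from buyers, demand (in seller-price terms) shifts: Qd = 385 − 6(P + 11).
New equilibrium: buyers pay £61, sellers receive £50, Q = 19. (Wedge: Pb − Ps = 11.)
Burden on buyers: £5; on sellers: £6. (They sum to £11.)
The less price-elastic side of the market bears the larger share of a per-unit tax.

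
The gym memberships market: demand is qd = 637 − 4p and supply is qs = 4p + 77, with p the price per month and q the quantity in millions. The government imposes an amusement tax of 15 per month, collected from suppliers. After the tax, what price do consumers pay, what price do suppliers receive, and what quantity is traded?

Consumers pay 77.5; suppliers receive 62.5; quantity = 327.

Without the tax, 637 − 4p = 4p + 77 gives 8p = 560, so p* = 70 and q* = 357.
With the tax collected from suppliers, supply shifts: qs = 4(p − 15) + 77.
New equilibrium: consumers pay 77.5, suppliers receive 62.5, q = 327. (Wedge: pb − ps = 15.)
The less price-elastic side of the market bears the larger share of a per-unit tax.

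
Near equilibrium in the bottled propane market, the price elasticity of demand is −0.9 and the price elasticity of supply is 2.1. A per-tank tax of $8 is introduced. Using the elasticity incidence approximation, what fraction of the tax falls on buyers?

Incidence ratio: buyers' share ≈ εs / (εs + |εd|) = 2.1 / (2.1 + 0.9) = 0.7.
Supply is the more elastic side, so buyers bear the larger share.

Buyers' share ≈ 0.7.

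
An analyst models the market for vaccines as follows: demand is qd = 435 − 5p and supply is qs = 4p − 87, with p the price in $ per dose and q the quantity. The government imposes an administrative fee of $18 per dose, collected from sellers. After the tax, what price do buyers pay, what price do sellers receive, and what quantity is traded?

Buyers pay $66; sellers receive $48; quantity = 105.

Before the tax: set 435 − 5p = 4p − 87 → p* = $58, q* = 145.
With the tax collected from sellers, supply shifts: qs = 4(p − 18) − 87.
Solving gives q = 105 with buyers paying $66 and sellers receiving $48 (the $18 wedge).
The less price-elastic side of the market bears the larger share of a per-unit tax.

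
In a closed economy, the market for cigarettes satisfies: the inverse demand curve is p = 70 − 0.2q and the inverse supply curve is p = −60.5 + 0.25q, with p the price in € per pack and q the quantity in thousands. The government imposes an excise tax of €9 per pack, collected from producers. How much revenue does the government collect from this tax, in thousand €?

Tax revenue = €2430 thousand.

Inverting to q(p) form: qd = 350 − 5p; qs = 4p + 242.
Without the tax, 350 − 5p = 4p + 242 gives 9p = 108, so p* = €12 and q* = 290.
With the tax collected from producers, supply shifts: qs = 4(p − 9) + 242.
New equilibrium: consumers pay €16, producers receive €7, q = 270. (Wedge: pb − ps = 9.)
Revenue = t · Q = 9 · 270 = €2430.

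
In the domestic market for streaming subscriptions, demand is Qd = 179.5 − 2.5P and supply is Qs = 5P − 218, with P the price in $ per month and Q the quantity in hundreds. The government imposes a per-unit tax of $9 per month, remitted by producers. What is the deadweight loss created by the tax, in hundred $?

Before the tax: set 179.5 − 2.5P = 5P − 218 → P* = $53, Q* = 47.
With the tax collected from producers, supply shifts: Qs = 5(P − 9) − 218.
Solving gives Q = 32 with buyers paying $59 and producers receiving $50 (the $9 wedge).
Quantity falls by |ΔQ| = |47 − 32| = 15.
DWL = ½ · t · |ΔQ| = ½ · 9 · 15 = $67.5.

Deadweight loss = $67.5 hundred.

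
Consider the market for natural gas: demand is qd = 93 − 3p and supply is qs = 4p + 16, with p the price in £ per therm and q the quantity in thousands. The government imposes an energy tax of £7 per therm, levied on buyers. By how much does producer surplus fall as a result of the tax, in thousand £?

Producer surplus falls by £162 thousand.

Without the tax, 93 − 3p = 4p + 16 gives 7p = 77, so p* = £11 and q* = 60.
With the tax collected from buyers, demand (in seller-price terms) shifts: qd = 93 − 3(p + 7).
Solving gives q = 48 with buyers paying £15 and sellers receiving £8 (the £7 wedge).
ΔPS is the trapezoid between Q = 48 and Q = 60 of height £3: ½ · (60 + 48) · 3 = £162.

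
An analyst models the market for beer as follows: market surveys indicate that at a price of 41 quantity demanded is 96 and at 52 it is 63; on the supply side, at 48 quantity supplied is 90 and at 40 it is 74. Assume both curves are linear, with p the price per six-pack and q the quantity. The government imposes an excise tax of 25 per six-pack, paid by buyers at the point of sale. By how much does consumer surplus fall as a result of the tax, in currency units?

Demand slope: (63 − 96)/(52 − 41) = -3, so qd = 219 − 3p.
Supply slope: (74 − 90)/(40 − 48) = 2, so qs = 2p − 6.
Before the tax: set 219 − 3p = 2p − 6 → p* = 45, q* = 84.
With the tax collected from buyers, demand (in seller-price terms) shifts: qd = 219 − 3(p + 25).
Solving gives q = 54 with buyers paying 55 and producers receiving 30 (the 25 wedge).
ΔCS is the trapezoid between Q = 54 and Q = 84 of height 10: ½ · (84 + 54) · 10 = 690.

Consumer surplus falls by 690.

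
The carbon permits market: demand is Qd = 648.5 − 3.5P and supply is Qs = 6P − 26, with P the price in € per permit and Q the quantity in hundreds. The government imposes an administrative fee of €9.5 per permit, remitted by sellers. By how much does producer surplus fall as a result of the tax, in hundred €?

Producer surplus falls by €1363.25 hundred.

Before the tax: set 648.5 − 3.5P = 6P − 26 → P* = €71, Q* = 400.
With the tax collected from sellers, supply shifts: Qs = 6(P − 9.5) − 26.
Solving gives Q = 379 with consumers paying €77 and sellers receiving €67.5 (the €9.5 wedge).
ΔPS is the trapezoid between Q = 379 and Q = 400 of height €3.5: ½ · (400 + 379) · 3.5 = €1363.25.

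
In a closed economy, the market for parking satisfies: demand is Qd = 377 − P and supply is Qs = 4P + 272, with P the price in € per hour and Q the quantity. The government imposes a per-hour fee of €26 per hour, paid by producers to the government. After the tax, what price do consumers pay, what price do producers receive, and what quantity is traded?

Before the tax: set 377 − P = 4P + 272 → P* = €21, Q* = 356.
With the tax collected from producers, supply shifts: Qs = 4(P − 26) + 272.
New equilibrium: consumers pay €41.8, producers receive €15.8, Q = 335.2. (Wedge: Pb − Ps = 26.)
The less price-elastic side of the market bears the larger share of a per-unit tax.

Consumers pay €41.8; producers receive €15.8; quantity = 335.2.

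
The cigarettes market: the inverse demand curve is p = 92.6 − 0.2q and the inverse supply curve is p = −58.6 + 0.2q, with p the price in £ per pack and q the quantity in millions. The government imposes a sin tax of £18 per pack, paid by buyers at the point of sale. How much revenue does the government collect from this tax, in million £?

Rewrite in direct form: qd = 463 − 5p and qs = 5p + 293.
Without the tax, 463 − 5p = 5p + 293 gives 10p = 170, so p* = £17 and q* = 378.
With the tax collected from buyers, demand (in seller-price terms) shifts: qd = 463 − 5(p + 18).
Solving gives q = 333 with buyers paying £26 and producers receiving £8 (the £18 wedge).
Revenue = t · Q = 18 · 333 = £5994.

Tax revenue = £5994 million.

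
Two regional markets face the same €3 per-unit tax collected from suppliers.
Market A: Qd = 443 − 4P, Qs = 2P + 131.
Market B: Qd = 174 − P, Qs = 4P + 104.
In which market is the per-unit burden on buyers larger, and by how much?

Market B, by €1.4.

Market A: pre-tax P* = €52, Q* = 235; post-tax Q = 231; per-unit burden on buyers = €1.
Market B: pre-tax P* = €14, Q* = 160; post-tax Q = 157.6; per-unit burden on buyers = €2.4.
Difference: €1 vs €2.4 → market B is larger by €1.4.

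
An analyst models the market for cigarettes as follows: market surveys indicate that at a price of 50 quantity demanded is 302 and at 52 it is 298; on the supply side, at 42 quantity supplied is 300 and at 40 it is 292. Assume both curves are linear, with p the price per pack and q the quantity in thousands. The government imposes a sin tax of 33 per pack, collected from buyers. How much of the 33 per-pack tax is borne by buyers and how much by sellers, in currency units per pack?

Buyers bear 22 per pack; sellers bear 11 per pack.

Demand slope: (298 − 302)/(52 − 50) = -2, so qd = 402 − 2p.
Supply slope: (292 − 300)/(40 − 42) = 4, so qs = 4p + 132.
Without the tax, 402 − 2p = 4p + 132 gives 6p = 270, so p* = 45 and q* = 312.
With the tax collected from buyers, demand (in seller-price terms) shifts: qd = 402 − 2(p + 33).
New equilibrium: buyers pay 67, sellers receive 34, q = 268. (Wedge: pb − ps = 33.)
Burden on buyers: 22; on sellers: 11. (They sum to 33.)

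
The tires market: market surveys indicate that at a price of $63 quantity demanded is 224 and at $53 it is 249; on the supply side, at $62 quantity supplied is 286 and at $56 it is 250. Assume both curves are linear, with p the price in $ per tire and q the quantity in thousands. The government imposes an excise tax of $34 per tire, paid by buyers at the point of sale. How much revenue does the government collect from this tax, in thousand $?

Demand slope: (249 − 224)/(53 − 63) = -2.5, so qd = 381.5 − 2.5p.
Supply slope: (250 − 286)/(56 − 62) = 6, so qs = 6p − 86.
Without the tax, 381.5 − 2.5p = 6p − 86 gives 8.5p = 467.5, so p* = $55 and q* = 244.
With the tax collected from buyers, demand (in seller-price terms) shifts: qd = 381.5 − 2.5(p + 34).
New equilibrium: buyers pay $79, suppliers receive $45, q = 184. (Wedge: pb − ps = 34.)
Revenue = t · Q = 34 · 184 = $6256.

Tax revenue = $6256 thousand.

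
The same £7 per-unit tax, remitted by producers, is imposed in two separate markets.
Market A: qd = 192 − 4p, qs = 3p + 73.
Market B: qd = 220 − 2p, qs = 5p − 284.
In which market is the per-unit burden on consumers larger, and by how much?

Market A: pre-tax p* = £17, q* = 124; post-tax q = 112; per-unit burden on consumers = £3.
Market B: pre-tax p* = £72, q* = 76; post-tax q = 66; per-unit burden on consumers = £5.
Difference: £3 vs £5 → market B is larger by £2.

Market B, by £2.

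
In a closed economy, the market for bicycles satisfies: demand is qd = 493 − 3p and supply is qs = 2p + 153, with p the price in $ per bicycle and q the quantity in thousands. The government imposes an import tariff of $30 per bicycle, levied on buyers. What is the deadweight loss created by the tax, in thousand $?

Before the tax: set 493 − 3p = 2p + 153 → p* = $68, q* = 289.
With the tax collected from buyers, demand (in seller-price terms) shifts: qd = 493 − 3(p + 30).
Solving gives q = 253 with buyers paying $80 and producers receiving $50 (the $30 wedge).
Quantity falls by |ΔQ| = |289 − 253| = 36.
DWL = ½ · t · |ΔQ| = ½ · 30 · 36 = $540.

Deadweight loss = $540 thousand.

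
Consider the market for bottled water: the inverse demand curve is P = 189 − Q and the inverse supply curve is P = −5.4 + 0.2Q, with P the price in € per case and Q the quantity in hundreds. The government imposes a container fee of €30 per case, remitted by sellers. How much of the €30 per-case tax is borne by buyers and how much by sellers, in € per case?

Buyers bear €25 per case; sellers bear €5 per case.

Rewrite in direct form: Qd = 189 − P and Qs = 5P + 27.
Without the tax, 189 − P = 5P + 27 gives 6P = 162, so P* = €27 and Q* = 162.
With the tax collected from sellers, supply shifts: Qs = 5(P − 30) + 27.
New equilibrium: buyers pay €52, sellers receive €22, Q = 137. (Wedge: Pb − Ps = 30.)
Burden on buyers: €25; on sellers: €5. (They sum to €30.)
The less price-elastic side of the market bears the larger share of a per-unit tax.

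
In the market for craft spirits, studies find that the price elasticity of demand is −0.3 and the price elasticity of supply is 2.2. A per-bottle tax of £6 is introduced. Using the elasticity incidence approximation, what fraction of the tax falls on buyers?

Incidence ratio: buyers' share ≈ εs / (εs + |εd|) = 2.2 / (2.2 + 0.3) = 0.88.
Supply is the more elastic side, so buyers bear the larger share.

Buyers' share ≈ 0.88.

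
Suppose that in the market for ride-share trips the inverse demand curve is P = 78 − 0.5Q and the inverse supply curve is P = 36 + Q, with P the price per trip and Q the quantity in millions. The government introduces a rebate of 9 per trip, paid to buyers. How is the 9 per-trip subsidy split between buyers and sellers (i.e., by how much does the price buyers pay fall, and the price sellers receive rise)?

Rewrite in direct form: Qd = 156 − 2P and Qs = P − 36.
Without the subsidy, 156 − 2P = P − 36 gives 3P = 192, so P* = 64 and Q* = 28.
With a per-unit subsidy paid to buyers, each effectively pays P − 9, so demand becomes Qd = 156 − 2(P − 9).
New equilibrium: buyers pay 61, sellers receive 70, Q = 34. (Wedge: Pb − Ps = −9.)
Gain to buyers: 3; to sellers: 6. (They sum to 9.)

Buyers gain 3 per trip; sellers gain 6 per trip.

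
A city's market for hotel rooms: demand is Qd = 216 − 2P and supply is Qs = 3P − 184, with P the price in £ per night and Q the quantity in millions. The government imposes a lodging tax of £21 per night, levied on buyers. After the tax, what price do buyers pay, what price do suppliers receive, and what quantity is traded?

Buyers pay £92.6; suppliers receive £71.6; quantity = 30.8.

Without the tax, 216 − 2P = 3P − 184 gives 5P = 400, so P* = £80 and Q* = 56.
With the tax collected from buyers, demand (in seller-price terms) shifts: Qd = 216 − 2(P + 21).
New equilibrium: buyers pay £92.6, suppliers receive £71.6, Q = 30.8. (Wedge: Pb − Ps = 21.)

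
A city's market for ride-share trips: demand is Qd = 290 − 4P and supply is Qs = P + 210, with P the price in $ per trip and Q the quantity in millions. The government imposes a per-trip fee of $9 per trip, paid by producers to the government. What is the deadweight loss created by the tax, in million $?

Without the tax, 290 − 4P = P + 210 gives 5P = 80, so P* = $16 and Q* = 226.
With the tax collected from producers, supply shifts: Qs = (P − 9) + 210.
New equilibrium: consumers pay $17.8, producers receive $8.8, Q = 218.8. (Wedge: Pb − Ps = 9.)
Quantity falls by |ΔQ| = |226 − 218.8| = 7.2.
DWL = ½ · t · |ΔQ| = ½ · 9 · 7.2 = $32.4.

Deadweight loss = $32.4 million.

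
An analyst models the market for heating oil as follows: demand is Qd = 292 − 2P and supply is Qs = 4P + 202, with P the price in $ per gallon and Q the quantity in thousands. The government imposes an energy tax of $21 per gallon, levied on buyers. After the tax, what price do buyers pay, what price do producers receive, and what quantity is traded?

Without the tax, 292 − 2P = 4P + 202 gives 6P = 90, so P* = $15 and Q* = 262.
With the tax collected from buyers, demand (in seller-price terms) shifts: Qd = 292 − 2(P + 21).
Solving gives Q = 234 with buyers paying $29 and producers receiving $8 (the $21 wedge).
The less price-elastic side of the market bears the larger share of a per-unit tax.

Buyers pay $29; producers receive $8; quantity = 234.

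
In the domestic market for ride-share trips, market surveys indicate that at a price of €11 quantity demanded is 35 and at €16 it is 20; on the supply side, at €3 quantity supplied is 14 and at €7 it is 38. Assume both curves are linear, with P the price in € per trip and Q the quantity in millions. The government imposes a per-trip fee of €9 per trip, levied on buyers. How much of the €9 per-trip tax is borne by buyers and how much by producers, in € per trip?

Demand slope: (20 − 35)/(16 − 11) = -3, so Qd = 68 − 3P.
Supply slope: (38 − 14)/(7 − 3) = 6, so Qs = 6P − 4.
Before the tax: set 68 − 3P = 6P − 4 → P* = €8, Q* = 44.
With the tax collected from buyers, demand (in seller-price terms) shifts: Qd = 68 − 3(P + 9).
New equilibrium: buyers pay €14, producers receive €5, Q = 26. (Wedge: Pb − Ps = 9.)
Burden on buyers: €6; on producers: €3. (They sum to €9.)
The less price-elastic side of the market bears the larger share of a per-unit tax.

Buyers bear €6 per trip; producers bear €3 per trip.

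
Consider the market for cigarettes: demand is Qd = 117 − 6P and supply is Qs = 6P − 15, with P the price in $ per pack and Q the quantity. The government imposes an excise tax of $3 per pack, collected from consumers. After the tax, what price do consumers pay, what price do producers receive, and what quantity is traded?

Without the tax, 117 − 6P = 6P − 15 gives 12P = 132, so P* = $11 and Q* = 51.
With the tax collected from consumers, demand (in seller-price terms) shifts: Qd = 117 − 6(P + 3).
New equilibrium: consumers pay $12.5, producers receive $9.5, Q = 42. (Wedge: Pb − Ps = 3.)

Consumers pay $12.5; producers receive $9.5; quantity = 42.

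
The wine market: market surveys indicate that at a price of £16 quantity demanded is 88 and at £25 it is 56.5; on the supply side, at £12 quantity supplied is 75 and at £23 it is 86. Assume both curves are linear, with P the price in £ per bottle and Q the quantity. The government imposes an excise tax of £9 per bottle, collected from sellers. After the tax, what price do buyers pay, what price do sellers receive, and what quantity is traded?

Buyers pay £20; sellers receive £11; quantity = 74.

Demand slope: (56.5 − 88)/(25 − 16) = -3.5, so Qd = 144 − 3.5P.
Supply slope: (86 − 75)/(23 − 12) = 1, so Qs = P + 63.
Before the tax: set 144 − 3.5P = P + 63 → P* = £18, Q* = 81.
With the tax collected from sellers, supply shifts: Qs = (P − 9) + 63.
Solving gives Q = 74 with buyers paying £20 and sellers receiving £11 (the £9 wedge).
The less price-elastic side of the market bears the larger share of a per-unit tax.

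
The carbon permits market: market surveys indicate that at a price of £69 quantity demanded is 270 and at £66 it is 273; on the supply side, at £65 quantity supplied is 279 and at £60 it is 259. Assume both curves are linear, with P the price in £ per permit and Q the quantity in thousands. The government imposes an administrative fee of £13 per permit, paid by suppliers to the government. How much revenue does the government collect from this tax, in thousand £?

Demand slope: (273 − 270)/(66 − 69) = -1, so Qd = 339 − P.
Supply slope: (259 − 279)/(60 − 65) = 4, so Qs = 4P + 19.
Before the tax: set 339 − P = 4P + 19 → P* = £64, Q* = 275.
With the tax collected from suppliers, supply shifts: Qs = 4(P − 13) + 19.
Solving gives Q = 264.6 with consumers paying £74.4 and suppliers receiving £61.4 (the £13 wedge).
Revenue = t · Q = 13 · 264.6 = £3439.8.

Tax revenue = £3439.8 thousand.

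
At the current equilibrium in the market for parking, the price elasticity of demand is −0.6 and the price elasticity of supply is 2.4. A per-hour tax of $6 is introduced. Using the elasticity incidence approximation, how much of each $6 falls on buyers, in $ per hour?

Incidence ratio: buyers' share ≈ εs / (εs + |εd|) = 2.4 / (2.4 + 0.6) = 0.8.
So buyers bear ≈ 0.8 × $6 = $4.8; producers bear $1.2.

Buyers bear ≈ $4.8 per hour.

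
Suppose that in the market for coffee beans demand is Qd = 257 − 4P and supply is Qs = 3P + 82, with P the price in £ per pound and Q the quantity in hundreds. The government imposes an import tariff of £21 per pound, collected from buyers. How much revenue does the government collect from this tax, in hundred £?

Before the tax: set 257 − 4P = 3P + 82 → P* = £25, Q* = 157.
With the tax collected from buyers, demand (in seller-price terms) shifts: Qd = 257 − 4(P + 21).
New equilibrium: buyers pay £34, sellers receive £13, Q = 121. (Wedge: Pb − Ps = 21.)
Revenue = t · Q = 21 · 121 = £2541.

Tax revenue = £2541 hundred.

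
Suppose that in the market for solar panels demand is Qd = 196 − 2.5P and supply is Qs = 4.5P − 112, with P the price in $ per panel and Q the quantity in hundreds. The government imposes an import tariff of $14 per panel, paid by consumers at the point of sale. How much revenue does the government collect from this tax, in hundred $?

Without the tax, 196 − 2.5P = 4.5P − 112 gives 7P = 308, so P* = $44 and Q* = 86.
With the tax collected from consumers, demand (in seller-price terms) shifts: Qd = 196 − 2.5(P + 14).
New equilibrium: consumers pay $53, producers receive $39, Q = 63.5. (Wedge: Pb − Ps = 14.)
Revenue = t · Q = 14 · 63.5 = $889.

Tax revenue = $889 hundred.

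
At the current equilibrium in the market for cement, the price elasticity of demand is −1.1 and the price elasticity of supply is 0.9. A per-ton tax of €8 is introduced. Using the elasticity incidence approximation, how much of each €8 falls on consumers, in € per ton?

Consumers bear ≈ €3.6 per ton.

Incidence ratio: consumers' share ≈ εs / (εs + |εd|) = 0.9 / (0.9 + 1.1) = 0.45.
So consumers bear ≈ 0.45 × €8 = €3.6; sellers bear €4.4.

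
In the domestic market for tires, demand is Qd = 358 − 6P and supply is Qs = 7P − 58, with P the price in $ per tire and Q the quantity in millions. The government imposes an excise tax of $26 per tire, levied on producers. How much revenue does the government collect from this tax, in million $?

Before the tax: set 358 − 6P = 7P − 58 → P* = $32, Q* = 166.
With the tax collected from producers, supply shifts: Qs = 7(P − 26) − 58.
Solving gives Q = 82 with consumers paying $46 and producers receiving $20 (the $26 wedge).
Revenue = t · Q = 26 · 82 = $2132.

Tax revenue = $2132 million.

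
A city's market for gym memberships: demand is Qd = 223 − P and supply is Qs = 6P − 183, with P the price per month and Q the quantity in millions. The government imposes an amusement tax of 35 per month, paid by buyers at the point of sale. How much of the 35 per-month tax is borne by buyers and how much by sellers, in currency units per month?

Before the tax: set 223 − P = 6P − 183 → P* = 58, Q* = 165.
With the tax collected from buyers, demand (in seller-price terms) shifts: Qd = 223 − (P + 35).
New equilibrium: buyers pay 88, sellers receive 53, Q = 135. (Wedge: Pb − Ps = 35.)
Burden on buyers: 30; on sellers: 5. (They sum to 35.)

Buyers bear 30 per month; sellers bear 5 per month.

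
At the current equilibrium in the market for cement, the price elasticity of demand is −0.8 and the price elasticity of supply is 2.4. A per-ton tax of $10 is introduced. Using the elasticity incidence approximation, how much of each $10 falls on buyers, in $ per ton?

Buyers bear ≈ $7.5 per ton.

Incidence ratio: buyers' share ≈ εs / (εs + |εd|) = 2.4 / (2.4 + 0.8) = 0.75.
So buyers bear ≈ 0.75 × $10 = $7.5; sellers bear $2.5.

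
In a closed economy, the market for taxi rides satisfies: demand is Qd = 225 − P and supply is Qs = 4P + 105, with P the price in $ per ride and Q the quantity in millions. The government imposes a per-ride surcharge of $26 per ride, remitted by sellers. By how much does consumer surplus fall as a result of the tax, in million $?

Consumer surplus falls by $3964.48 million.

Without the tax, 225 − P = 4P + 105 gives 5P = 120, so P* = $24 and Q* = 201.
With the tax collected from sellers, supply shifts: Qs = 4(P − 26) + 105.
New equilibrium: consumers pay $44.8, sellers receive $18.8, Q = 180.2. (Wedge: Pb − Ps = 26.)
ΔCS is the trapezoid between Q = 180.2 and Q = 201 of height $20.8: ½ · (201 + 180.2) · 20.8 = $3964.48.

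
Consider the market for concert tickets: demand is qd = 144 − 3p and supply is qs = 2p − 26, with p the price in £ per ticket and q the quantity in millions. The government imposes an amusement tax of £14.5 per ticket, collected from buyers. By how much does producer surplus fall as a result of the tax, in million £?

Producer surplus falls by £289.71 million.

Before the tax: set 144 − 3p = 2p − 26 → p* = £34, q* = 42.
With the tax collected from buyers, demand (in seller-price terms) shifts: qd = 144 − 3(p + 14.5).
Solving gives q = 24.6 with buyers paying £39.8 and sellers receiving £25.3 (the £14.5 wedge).
ΔPS is the trapezoid between Q = 24.6 and Q = 42 of height £8.7: ½ · (42 + 24.6) · 8.7 = £289.71.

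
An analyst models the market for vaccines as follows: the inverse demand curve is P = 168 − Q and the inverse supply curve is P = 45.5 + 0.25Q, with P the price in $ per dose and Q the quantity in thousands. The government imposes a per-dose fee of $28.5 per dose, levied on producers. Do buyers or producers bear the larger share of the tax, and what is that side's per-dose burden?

Buyers bear the larger share: $22.8 per dose.

Rewrite in direct form: Qd = 168 − P and Qs = 4P − 182.
Before the tax: set 168 − P = 4P − 182 → P* = $70, Q* = 98.
With the tax collected from producers, supply shifts: Qs = 4(P − 28.5) − 182.
New equilibrium: buyers pay $92.8, producers receive $64.3, Q = 75.2. (Wedge: Pb − Ps = 28.5.)
Per-dose burden: buyers $22.8, producers $5.7.
Buyers take the larger share because demand is less price-elastic here (demand slope 1 vs supply slope 4).
The less price-elastic side of the market bears the larger share of a per-unit tax.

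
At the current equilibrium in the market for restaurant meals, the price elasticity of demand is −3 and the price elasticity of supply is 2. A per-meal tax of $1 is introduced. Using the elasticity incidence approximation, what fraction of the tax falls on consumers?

Consumers' share ≈ 0.4.

Incidence ratio: consumers' share ≈ εs / (εs + |εd|) = 2 / (2 + 3) = 0.4.
Supply is the less elastic side, so consumers bear the smaller share.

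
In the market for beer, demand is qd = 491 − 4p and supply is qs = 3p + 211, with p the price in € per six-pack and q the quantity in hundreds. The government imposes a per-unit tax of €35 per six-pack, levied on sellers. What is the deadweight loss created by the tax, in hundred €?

Deadweight loss = €1050 hundred.

Without the tax, 491 − 4p = 3p + 211 gives 7p = 280, so p* = €40 and q* = 331.
With the tax collected from sellers, supply shifts: qs = 3(p − 35) + 211.
New equilibrium: buyers pay €55, sellers receive €20, q = 271. (Wedge: pb − ps = 35.)
Quantity falls by |ΔQ| = |331 − 271| = 60.
DWL = ½ · t · |ΔQ| = ½ · 35 · 60 = €1050.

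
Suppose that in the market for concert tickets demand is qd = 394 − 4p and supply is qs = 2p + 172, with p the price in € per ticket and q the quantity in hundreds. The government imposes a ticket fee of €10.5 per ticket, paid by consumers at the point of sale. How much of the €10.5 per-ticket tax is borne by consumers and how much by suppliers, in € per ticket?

Before the tax: set 394 − 4p = 2p + 172 → p* = €37, q* = 246.
With the tax collected from consumers, demand (in seller-price terms) shifts: qd = 394 − 4(p + 10.5).
Solving gives q = 232 with consumers paying €40.5 and suppliers receiving €30 (the €10.5 wedge).
Burden on consumers: €3.5; on suppliers: €7. (They sum to €10.5.)

Consumers bear €3.5 per ticket; suppliers bear €7 per ticket.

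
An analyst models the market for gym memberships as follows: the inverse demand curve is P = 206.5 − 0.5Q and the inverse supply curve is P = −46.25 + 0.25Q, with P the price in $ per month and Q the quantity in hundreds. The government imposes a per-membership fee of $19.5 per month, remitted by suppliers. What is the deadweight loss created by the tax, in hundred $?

Inverting to Q(P) form: Qd = 413 − 2P; Qs = 4P + 185.
Without the tax, 413 − 2P = 4P + 185 gives 6P = 228, so P* = $38 and Q* = 337.
With the tax collected from suppliers, supply shifts: Qs = 4(P − 19.5) + 185.
Solving gives Q = 311 with buyers paying $51 and suppliers receiving $31.5 (the $19.5 wedge).
Quantity falls by |ΔQ| = |337 − 311| = 26.
DWL = ½ · t · |ΔQ| = ½ · 19.5 · 26 = $253.5.

Deadweight loss = $253.5 hundred.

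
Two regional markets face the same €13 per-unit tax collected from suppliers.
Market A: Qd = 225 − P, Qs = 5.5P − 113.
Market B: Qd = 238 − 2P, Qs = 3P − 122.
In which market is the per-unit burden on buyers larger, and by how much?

Market A: pre-tax P* = €52, Q* = 173; post-tax Q = 162; per-unit burden on buyers = €11.
Market B: pre-tax P* = €72, Q* = 94; post-tax Q = 78.4; per-unit burden on buyers = €7.8.
Difference: €11 vs €7.8 → market A is larger by €3.2.

Market A, by €3.2.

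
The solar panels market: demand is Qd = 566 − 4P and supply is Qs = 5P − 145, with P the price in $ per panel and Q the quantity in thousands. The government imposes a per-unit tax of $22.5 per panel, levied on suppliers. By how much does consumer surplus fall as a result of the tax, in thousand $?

Consumer surplus falls by $2812.5 thousand.

Without the tax, 566 − 4P = 5P − 145 gives 9P = 711, so P* = $79 and Q* = 250.
With the tax collected from suppliers, supply shifts: Qs = 5(P − 22.5) − 145.
New equilibrium: buyers pay $91.5, suppliers receive $69, Q = 200. (Wedge: Pb − Ps = 22.5.)
ΔCS is the trapezoid between Q = 200 and Q = 250 of height $12.5: ½ · (250 + 200) · 12.5 = $2812.5.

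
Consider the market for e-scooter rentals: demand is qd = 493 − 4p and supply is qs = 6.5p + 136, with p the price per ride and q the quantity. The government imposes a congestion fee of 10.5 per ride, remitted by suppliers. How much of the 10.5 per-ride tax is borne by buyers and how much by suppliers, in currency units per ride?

Before the tax: set 493 − 4p = 6.5p + 136 → p* = 34, q* = 357.
With the tax collected from suppliers, supply shifts: qs = 6.5(p − 10.5) + 136.
New equilibrium: buyers pay 40.5, suppliers receive 30, q = 331. (Wedge: pb − ps = 10.5.)
Burden on buyers: 6.5; on suppliers: 4. (They sum to 10.5.)

Buyers bear 6.5 per ride; suppliers bear 4 per ride.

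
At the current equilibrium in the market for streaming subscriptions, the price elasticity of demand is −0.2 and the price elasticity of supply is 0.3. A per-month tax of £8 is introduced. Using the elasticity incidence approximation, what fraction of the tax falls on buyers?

Incidence ratio: buyers' share ≈ εs / (εs + |εd|) = 0.3 / (0.3 + 0.2) = 0.6.
Supply is the more elastic side, so buyers bear the larger share.

Buyers' share ≈ 0.6.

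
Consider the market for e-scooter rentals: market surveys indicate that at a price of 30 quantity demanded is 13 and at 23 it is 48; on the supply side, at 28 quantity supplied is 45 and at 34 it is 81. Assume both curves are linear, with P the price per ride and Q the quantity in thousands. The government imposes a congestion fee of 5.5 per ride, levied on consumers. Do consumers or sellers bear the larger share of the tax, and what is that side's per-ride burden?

Demand slope: (48 − 13)/(23 − 30) = -5, so Qd = 163 − 5P.
Supply slope: (81 − 45)/(34 − 28) = 6, so Qs = 6P − 123.
Without the tax, 163 − 5P = 6P − 123 gives 11P = 286, so P* = 26 and Q* = 33.
With the tax collected from consumers, demand (in seller-price terms) shifts: Qd = 163 − 5(P + 5.5).
Solving gives Q = 18 with consumers paying 29 and sellers receiving 23.5 (the 5.5 wedge).
Per-ride burden: consumers 3, sellers 2.5.
Consumers take the larger share because demand is less price-elastic here (demand slope 5 vs supply slope 6).
The less price-elastic side of the market bears the larger share of a per-unit tax.

Consumers bear the larger share: 3 per ride.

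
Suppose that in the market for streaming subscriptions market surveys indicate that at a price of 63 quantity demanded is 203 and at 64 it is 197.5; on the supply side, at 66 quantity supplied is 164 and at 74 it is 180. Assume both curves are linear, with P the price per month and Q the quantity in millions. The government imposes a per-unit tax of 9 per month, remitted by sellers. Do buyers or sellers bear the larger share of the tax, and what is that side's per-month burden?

Demand slope: (197.5 − 203)/(64 − 63) = -5.5, so Qd = 549.5 − 5.5P.
Supply slope: (180 − 164)/(74 − 66) = 2, so Qs = 2P + 32.
Before the tax: set 549.5 − 5.5P = 2P + 32 → P* = 69, Q* = 170.
With the tax collected from sellers, supply shifts: Qs = 2(P − 9) + 32.
New equilibrium: buyers pay 71.4, sellers receive 62.4, Q = 156.8. (Wedge: Pb − Ps = 9.)
Per-month burden: buyers 2.4, sellers 6.6.
Sellers take the larger share because supply is less price-elastic here (demand slope 5.5 vs supply slope 2).
The less price-elastic side of the market bears the larger share of a per-unit tax.

Sellers bear the larger share: 6.6 per month.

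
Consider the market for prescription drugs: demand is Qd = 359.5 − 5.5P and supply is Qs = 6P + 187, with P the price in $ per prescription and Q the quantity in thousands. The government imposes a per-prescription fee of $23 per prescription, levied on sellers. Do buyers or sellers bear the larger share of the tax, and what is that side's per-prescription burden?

Without the tax, 359.5 − 5.5P = 6P + 187 gives 11.5P = 172.5, so P* = $15 and Q* = 277.
With the tax collected from sellers, supply shifts: Qs = 6(P − 23) + 187.
New equilibrium: buyers pay $27, sellers receive $4, Q = 211. (Wedge: Pb − Ps = 23.)
Per-prescription burden: buyers $12, sellers $11.
Buyers take the larger share because demand is less price-elastic here (demand slope 5.5 vs supply slope 6).
The less price-elastic side of the market bears the larger share of a per-unit tax.

Buyers bear the larger share: $12 per prescription.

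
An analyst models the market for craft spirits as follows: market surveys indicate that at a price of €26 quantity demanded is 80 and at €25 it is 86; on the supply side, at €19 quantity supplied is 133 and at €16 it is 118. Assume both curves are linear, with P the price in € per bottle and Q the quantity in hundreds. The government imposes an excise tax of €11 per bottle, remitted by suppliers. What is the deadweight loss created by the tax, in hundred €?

Deadweight loss = €165 hundred.

Demand slope: (86 − 80)/(25 − 26) = -6, so Qd = 236 − 6P.
Supply slope: (118 − 133)/(16 − 19) = 5, so Qs = 5P + 38.
Without the tax, 236 − 6P = 5P + 38 gives 11P = 198, so P* = €18 and Q* = 128.
With the tax collected from suppliers, supply shifts: Qs = 5(P − 11) + 38.
New equilibrium: buyers pay €23, suppliers receive €12, Q = 98. (Wedge: Pb − Ps = 11.)
Quantity falls by |ΔQ| = |128 − 98| = 30.
DWL = ½ · t · |ΔQ| = ½ · 11 · 30 = €165.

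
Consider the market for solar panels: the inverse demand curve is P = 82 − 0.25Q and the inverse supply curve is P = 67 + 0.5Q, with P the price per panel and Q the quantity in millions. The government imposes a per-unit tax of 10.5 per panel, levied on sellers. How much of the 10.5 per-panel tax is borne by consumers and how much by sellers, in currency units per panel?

Rewrite in direct form: Qd = 328 − 4P and Qs = 2P − 134.
Before the tax: set 328 − 4P = 2P − 134 → P* = 77, Q* = 20.
With the tax collected from sellers, supply shifts: Qs = 2(P − 10.5) − 134.
New equilibrium: consumers pay 80.5, sellers receive 70, Q = 6. (Wedge: Pb − Ps = 10.5.)
Burden on consumers: 3.5; on sellers: 7. (They sum to 10.5.)
The less price-elastic side of the market bears the larger share of a per-unit tax.

Consumers bear 3.5 per panel; sellers bear 7 per panel.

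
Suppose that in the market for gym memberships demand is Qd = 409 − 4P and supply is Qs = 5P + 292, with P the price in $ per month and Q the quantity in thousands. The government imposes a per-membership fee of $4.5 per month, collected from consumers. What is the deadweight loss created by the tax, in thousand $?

Deadweight loss = $22.5 thousand.

Without the tax, 409 − 4P = 5P + 292 gives 9P = 117, so P* = $13 and Q* = 357.
With the tax collected from consumers, demand (in seller-price terms) shifts: Qd = 409 − 4(P + 4.5).
New equilibrium: consumers pay $15.5, sellers receive $11, Q = 347. (Wedge: Pb − Ps = 4.5.)
Quantity falls by |ΔQ| = |357 − 347| = 10.
DWL = ½ · t · |ΔQ| = ½ · 4.5 · 10 = $22.5.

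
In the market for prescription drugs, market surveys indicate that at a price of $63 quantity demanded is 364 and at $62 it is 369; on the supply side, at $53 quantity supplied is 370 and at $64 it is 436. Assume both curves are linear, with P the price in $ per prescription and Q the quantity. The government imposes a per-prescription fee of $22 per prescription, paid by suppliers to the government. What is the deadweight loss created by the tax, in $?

Demand slope: (369 − 364)/(62 − 63) = -5, so Qd = 679 − 5P.
Supply slope: (436 − 370)/(64 − 53) = 6, so Qs = 6P + 52.
Before the tax: set 679 − 5P = 6P + 52 → P* = $57, Q* = 394.
With the tax collected from suppliers, supply shifts: Qs = 6(P − 22) + 52.
Solving gives Q = 334 with buyers paying $69 and suppliers receiving $47 (the $22 wedge).
Quantity falls by |ΔQ| = |394 − 334| = 60.
DWL = ½ · t · |ΔQ| = ½ · 22 · 60 = $660.

Deadweight loss = $660.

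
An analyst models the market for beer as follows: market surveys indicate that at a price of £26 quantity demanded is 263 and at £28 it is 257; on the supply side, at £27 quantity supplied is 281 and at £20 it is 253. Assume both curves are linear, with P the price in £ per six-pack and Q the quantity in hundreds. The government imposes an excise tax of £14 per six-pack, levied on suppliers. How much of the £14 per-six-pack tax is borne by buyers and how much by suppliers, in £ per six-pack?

Buyers bear £8 per six-pack; suppliers bear £6 per six-pack.

Demand slope: (257 − 263)/(28 − 26) = -3, so Qd = 341 − 3P.
Supply slope: (253 − 281)/(20 − 27) = 4, so Qs = 4P + 173.
Before the tax: set 341 − 3P = 4P + 173 → P* = £24, Q* = 269.
With the tax collected from suppliers, supply shifts: Qs = 4(P − 14) + 173.
New equilibrium: buyers pay £32, suppliers receive £18, Q = 245. (Wedge: Pb − Ps = 14.)
Burden on buyers: £8; on suppliers: £6. (They sum to £14.)
The less price-elastic side of the market bears the larger share of a per-unit tax.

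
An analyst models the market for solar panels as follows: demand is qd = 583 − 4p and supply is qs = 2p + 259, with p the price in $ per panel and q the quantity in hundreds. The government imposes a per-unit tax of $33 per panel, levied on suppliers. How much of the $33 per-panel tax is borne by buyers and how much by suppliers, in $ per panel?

Buyers bear $11 per panel; suppliers bear $22 per panel.

Without the tax, 583 − 4p = 2p + 259 gives 6p = 324, so p* = $54 and q* = 367.
With the tax collected from suppliers, supply shifts: qs = 2(p − 33) + 259.
New equilibrium: buyers pay $65, suppliers receive $32, q = 323. (Wedge: pb − ps = 33.)
Burden on buyers: $11; on suppliers: $22. (They sum to $33.)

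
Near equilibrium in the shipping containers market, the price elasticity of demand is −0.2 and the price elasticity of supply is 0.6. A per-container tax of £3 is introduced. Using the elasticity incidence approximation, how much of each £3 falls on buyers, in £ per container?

Buyers bear ≈ £2.25 per container.

Incidence ratio: buyers' share ≈ εs / (εs + |εd|) = 0.6 / (0.6 + 0.2) = 0.75.
So buyers bear ≈ 0.75 × £3 = £2.25; producers bear £0.75.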